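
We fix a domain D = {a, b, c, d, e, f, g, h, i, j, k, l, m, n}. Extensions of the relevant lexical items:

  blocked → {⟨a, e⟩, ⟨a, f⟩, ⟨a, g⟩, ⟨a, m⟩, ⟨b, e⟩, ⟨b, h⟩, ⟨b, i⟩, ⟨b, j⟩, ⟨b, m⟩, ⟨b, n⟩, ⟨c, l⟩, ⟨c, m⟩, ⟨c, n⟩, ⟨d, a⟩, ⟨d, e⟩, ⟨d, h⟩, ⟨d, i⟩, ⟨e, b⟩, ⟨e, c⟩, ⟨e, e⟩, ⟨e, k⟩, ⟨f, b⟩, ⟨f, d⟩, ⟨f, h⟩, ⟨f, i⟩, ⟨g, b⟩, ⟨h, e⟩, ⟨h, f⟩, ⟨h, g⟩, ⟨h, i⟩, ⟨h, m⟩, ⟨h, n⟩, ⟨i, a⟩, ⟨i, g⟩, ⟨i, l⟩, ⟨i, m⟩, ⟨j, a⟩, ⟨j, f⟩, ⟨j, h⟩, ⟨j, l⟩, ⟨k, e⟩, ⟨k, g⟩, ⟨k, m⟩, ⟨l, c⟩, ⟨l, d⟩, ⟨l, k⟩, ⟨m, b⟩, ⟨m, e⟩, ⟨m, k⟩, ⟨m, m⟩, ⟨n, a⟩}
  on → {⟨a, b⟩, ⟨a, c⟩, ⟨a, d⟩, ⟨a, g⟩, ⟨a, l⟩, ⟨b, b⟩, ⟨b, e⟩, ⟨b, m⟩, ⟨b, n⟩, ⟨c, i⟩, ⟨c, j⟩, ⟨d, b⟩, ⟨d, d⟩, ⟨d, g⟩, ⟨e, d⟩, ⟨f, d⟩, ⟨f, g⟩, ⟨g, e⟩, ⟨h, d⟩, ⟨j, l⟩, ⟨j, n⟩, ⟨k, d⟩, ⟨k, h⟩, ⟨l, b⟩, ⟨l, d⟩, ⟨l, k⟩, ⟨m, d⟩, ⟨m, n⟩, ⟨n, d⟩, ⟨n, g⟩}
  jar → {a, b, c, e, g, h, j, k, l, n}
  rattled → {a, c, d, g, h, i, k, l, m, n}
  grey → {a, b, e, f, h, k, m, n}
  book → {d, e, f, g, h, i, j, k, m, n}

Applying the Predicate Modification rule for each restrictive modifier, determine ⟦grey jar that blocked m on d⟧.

{a, h, k}

⟦that blocked m⟧ = {x : ⟨x, m⟩ ∈ ⟦blocked⟧} = {a, b, c, h, i, k, m}
⟦on d⟧ = {x : ⟨x, d⟩ ∈ ⟦on⟧} = {a, d, e, f, h, k, l, m, n}
⟦jar⟧ = {a, b, c, e, g, h, j, k, l, n}
… ∩ ⟦that blocked m⟧ = {a, b, c, e, g, h, j, k, l, n} ∩ {a, b, c, h, i, k, m} = {a, b, c, h, k}
… ∩ ⟦on d⟧ = {a, b, c, h, k} ∩ {a, d, e, f, h, k, l, m, n} = {a, h, k}
… ∩ ⟦grey⟧ = {a, h, k} ∩ {a, b, e, f, h, k, m, n} = {a, h, k}
So ⟦grey jar that blocked m on d⟧ = {a, h, k}.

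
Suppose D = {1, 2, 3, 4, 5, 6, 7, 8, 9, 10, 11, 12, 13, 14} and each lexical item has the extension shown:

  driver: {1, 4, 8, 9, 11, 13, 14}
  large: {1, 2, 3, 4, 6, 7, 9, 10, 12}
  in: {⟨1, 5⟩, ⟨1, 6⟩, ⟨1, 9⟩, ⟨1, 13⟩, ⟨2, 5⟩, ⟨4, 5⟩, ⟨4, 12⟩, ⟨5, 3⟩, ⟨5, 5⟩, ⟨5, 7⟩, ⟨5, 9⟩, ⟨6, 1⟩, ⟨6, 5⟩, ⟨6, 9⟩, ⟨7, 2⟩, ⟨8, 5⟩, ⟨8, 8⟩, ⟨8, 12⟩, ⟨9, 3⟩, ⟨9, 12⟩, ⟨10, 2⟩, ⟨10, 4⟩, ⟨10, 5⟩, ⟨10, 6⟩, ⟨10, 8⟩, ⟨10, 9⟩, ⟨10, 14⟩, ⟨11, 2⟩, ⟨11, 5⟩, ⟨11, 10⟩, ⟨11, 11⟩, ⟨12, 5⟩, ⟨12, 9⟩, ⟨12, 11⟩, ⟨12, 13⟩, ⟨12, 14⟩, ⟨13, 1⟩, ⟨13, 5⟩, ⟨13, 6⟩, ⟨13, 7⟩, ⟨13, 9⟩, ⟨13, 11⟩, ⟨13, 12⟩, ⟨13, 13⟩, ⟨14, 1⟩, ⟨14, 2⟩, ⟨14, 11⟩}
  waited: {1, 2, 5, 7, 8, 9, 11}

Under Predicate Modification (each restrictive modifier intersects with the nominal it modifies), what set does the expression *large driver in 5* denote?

⟦in 5⟧ = {x : ⟨x, 5⟩ ∈ ⟦in⟧} = {1, 2, 4, 5, 6, 8, 10, 11, 12, 13}
⟦driver⟧ = {1, 4, 8, 9, 11, 13, 14}
… ∩ ⟦in 5⟧ = {1, 4, 8, 9, 11, 13, 14} ∩ {1, 2, 4, 5, 6, 8, 10, 11, 12, 13} = {1, 4, 8, 11, 13}
… ∩ ⟦large⟧ = {1, 4, 8, 11, 13} ∩ {1, 2, 3, 4, 6, 7, 9, 10, 12} = {1, 4}
So ⟦large driver in 5⟧ = {1, 4}.

{1, 4}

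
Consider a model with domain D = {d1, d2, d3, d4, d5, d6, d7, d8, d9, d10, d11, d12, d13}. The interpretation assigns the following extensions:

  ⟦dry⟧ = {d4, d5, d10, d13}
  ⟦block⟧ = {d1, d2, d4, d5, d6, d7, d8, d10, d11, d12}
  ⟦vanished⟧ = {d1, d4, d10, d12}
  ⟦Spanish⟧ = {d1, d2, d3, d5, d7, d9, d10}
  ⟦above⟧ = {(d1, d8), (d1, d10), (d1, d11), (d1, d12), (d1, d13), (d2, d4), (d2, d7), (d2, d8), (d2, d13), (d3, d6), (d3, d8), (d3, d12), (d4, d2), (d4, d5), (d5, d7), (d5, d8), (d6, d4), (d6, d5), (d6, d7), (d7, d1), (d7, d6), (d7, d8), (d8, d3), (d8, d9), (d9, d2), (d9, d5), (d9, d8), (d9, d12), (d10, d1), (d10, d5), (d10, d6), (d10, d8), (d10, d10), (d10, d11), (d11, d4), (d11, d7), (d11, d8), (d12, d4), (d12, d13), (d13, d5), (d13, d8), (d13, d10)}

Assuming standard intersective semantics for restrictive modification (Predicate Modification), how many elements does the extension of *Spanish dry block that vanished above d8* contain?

⟦that vanished⟧ = ⟦vanished⟧ = {d1, d4, d10, d12}
⟦above d8⟧ = {x : ⟨x, d8⟩ ∈ ⟦above⟧} = {d1, d2, d3, d5, d7, d9, d10, d11, d13}
⟦block⟧ = {d1, d2, d4, d5, d6, d7, d8, d10, d11, d12}
… ∩ ⟦that vanished⟧ = {d1, d2, d4, d5, d6, d7, d8, d10, d11, d12} ∩ {d1, d4, d10, d12} = {d1, d4, d10, d12}
… ∩ ⟦above d8⟧ = {d1, d4, d10, d12} ∩ {d1, d2, d3, d5, d7, d9, d10, d11, d13} = {d1, d10}
… ∩ ⟦Spanish⟧ = {d1, d10} ∩ {d1, d2, d3, d5, d7, d9, d10} = {d1, d10}
… ∩ ⟦dry⟧ = {d1, d10} ∩ {d4, d5, d10, d13} = {d10}
⟦Spanish dry block that vanished above d8⟧ = {d10}, so the cardinality is 1.

1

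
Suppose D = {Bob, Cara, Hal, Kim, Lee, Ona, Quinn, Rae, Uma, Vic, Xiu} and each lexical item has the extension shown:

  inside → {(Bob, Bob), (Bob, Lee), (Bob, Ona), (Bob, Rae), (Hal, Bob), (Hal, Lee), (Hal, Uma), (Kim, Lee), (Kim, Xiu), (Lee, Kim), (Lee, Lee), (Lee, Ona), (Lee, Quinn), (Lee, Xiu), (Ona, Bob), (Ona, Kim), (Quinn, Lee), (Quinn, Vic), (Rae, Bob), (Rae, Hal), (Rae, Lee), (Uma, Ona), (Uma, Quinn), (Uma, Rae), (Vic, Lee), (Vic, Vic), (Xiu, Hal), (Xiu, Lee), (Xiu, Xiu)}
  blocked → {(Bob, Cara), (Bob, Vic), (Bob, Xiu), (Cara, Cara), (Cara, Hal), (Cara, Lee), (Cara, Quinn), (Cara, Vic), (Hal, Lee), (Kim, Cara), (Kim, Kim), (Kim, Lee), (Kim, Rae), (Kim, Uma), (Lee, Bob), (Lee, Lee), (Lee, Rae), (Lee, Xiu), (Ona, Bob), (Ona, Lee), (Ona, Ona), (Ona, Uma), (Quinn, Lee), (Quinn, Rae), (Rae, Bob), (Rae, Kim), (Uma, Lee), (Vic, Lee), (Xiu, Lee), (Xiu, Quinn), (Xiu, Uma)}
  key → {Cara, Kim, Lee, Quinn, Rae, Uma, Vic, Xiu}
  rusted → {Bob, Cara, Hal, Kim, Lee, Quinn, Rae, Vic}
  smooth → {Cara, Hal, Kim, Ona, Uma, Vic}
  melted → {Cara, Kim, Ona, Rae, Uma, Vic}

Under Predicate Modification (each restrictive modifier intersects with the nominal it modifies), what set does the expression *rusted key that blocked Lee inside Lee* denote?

{Kim, Lee, Quinn, Vic}

⟦that blocked Lee⟧ = {x : ⟨x, Lee⟩ ∈ ⟦blocked⟧} = {Cara, Hal, Kim, Lee, Ona, Quinn, Uma, Vic, Xiu}
⟦inside Lee⟧ = {x : ⟨x, Lee⟩ ∈ ⟦inside⟧} = {Bob, Hal, Kim, Lee, Quinn, Rae, Vic, Xiu}
⟦key⟧ = {Cara, Kim, Lee, Quinn, Rae, Uma, Vic, Xiu}
… ∩ ⟦that blocked Lee⟧ = {Cara, Kim, Lee, Quinn, Rae, Uma, Vic, Xiu} ∩ {Cara, Hal, Kim, Lee, Ona, Quinn, Uma, Vic, Xiu} = {Cara, Kim, Lee, Quinn, Uma, Vic, Xiu}
… ∩ ⟦inside Lee⟧ = {Cara, Kim, Lee, Quinn, Uma, Vic, Xiu} ∩ {Bob, Hal, Kim, Lee, Quinn, Rae, Vic, Xiu} = {Kim, Lee, Quinn, Vic, Xiu}
… ∩ ⟦rusted⟧ = {Kim, Lee, Quinn, Vic, Xiu} ∩ {Bob, Cara, Hal, Kim, Lee, Quinn, Rae, Vic} = {Kim, Lee, Quinn, Vic}
So ⟦rusted key that blocked Lee inside Lee⟧ = {Kim, Lee, Quinn, Vic}.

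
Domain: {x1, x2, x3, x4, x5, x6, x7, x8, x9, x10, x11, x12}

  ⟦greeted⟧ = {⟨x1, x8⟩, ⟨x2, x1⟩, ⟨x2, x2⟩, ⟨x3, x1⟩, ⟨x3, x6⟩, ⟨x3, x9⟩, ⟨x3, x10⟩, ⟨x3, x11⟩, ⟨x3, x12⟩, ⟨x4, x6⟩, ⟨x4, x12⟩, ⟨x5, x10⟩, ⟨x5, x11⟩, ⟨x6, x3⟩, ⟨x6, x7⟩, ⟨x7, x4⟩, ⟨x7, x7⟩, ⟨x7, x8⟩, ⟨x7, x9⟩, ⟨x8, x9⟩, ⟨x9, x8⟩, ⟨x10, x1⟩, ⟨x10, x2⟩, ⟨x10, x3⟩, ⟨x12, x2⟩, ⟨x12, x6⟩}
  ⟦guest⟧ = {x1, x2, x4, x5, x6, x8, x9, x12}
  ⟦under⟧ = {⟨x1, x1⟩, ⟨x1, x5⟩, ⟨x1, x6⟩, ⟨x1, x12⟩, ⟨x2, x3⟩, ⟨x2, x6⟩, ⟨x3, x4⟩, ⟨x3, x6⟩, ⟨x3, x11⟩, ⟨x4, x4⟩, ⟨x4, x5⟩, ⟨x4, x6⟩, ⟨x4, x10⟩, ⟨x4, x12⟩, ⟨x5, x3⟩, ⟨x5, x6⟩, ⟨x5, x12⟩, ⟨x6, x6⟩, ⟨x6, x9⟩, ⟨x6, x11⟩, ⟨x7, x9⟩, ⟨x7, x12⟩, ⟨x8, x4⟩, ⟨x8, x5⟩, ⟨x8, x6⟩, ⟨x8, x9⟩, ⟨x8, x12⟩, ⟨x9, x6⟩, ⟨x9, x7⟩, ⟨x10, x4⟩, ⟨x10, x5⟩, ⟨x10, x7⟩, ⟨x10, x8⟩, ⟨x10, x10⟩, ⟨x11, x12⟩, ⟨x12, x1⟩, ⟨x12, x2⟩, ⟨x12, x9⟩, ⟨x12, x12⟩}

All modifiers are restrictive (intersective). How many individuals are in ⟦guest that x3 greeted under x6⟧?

3

⟦that x3 greeted⟧ = {x : ⟨x3, x⟩ ∈ ⟦greeted⟧} = {x1, x6, x9, x10, x11, x12}
⟦under x6⟧ = {x : ⟨x, x6⟩ ∈ ⟦under⟧} = {x1, x2, x3, x4, x5, x6, x8, x9}
⟦guest⟧ = {x1, x2, x4, x5, x6, x8, x9, x12}
… ∩ ⟦that x3 greeted⟧ = {x1, x2, x4, x5, x6, x8, x9, x12} ∩ {x1, x6, x9, x10, x11, x12} = {x1, x6, x9, x12}
… ∩ ⟦under x6⟧ = {x1, x6, x9, x12} ∩ {x1, x2, x3, x4, x5, x6, x8, x9} = {x1, x6, x9}
⟦guest that x3 greeted under x6⟧ = {x1, x6, x9}, so the cardinality is 3.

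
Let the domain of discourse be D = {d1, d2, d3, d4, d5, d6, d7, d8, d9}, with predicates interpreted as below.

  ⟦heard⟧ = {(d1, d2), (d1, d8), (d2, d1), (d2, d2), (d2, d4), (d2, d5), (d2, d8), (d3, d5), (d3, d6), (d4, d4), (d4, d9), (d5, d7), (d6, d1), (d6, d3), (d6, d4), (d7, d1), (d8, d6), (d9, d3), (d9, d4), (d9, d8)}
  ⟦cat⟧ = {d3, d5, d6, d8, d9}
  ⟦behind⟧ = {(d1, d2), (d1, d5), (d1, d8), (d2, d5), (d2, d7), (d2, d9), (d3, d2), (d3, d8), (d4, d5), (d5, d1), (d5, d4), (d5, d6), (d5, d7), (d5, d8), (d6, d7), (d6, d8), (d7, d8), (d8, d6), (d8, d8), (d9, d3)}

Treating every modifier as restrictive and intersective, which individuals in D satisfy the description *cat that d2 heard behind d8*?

{d5, d8}

⟦that d2 heard⟧ = {x : ⟨d2, x⟩ ∈ ⟦heard⟧} = {d1, d2, d4, d5, d8}
⟦behind d8⟧ = {x : ⟨x, d8⟩ ∈ ⟦behind⟧} = {d1, d3, d5, d6, d7, d8}
⟦cat⟧ = {d3, d5, d6, d8, d9}
… ∩ ⟦that d2 heard⟧ = {d3, d5, d6, d8, d9} ∩ {d1, d2, d4, d5, d8} = {d5, d8}
… ∩ ⟦behind d8⟧ = {d5, d8} ∩ {d1, d3, d5, d6, d7, d8} = {d5, d8}
So ⟦cat that d2 heard behind d8⟧ = {d5, d8}.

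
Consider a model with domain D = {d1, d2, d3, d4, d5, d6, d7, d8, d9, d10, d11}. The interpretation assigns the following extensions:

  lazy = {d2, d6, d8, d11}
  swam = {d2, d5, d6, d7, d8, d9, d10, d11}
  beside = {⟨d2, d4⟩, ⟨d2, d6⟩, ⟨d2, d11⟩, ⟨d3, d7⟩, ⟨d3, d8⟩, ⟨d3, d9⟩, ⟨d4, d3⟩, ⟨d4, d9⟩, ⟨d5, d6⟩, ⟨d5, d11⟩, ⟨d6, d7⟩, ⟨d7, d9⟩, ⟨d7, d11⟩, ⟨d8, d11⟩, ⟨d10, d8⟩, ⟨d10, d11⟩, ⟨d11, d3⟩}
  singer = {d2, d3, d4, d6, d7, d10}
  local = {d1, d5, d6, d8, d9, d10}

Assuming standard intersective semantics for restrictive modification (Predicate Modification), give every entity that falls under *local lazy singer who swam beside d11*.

∅

⟦who swam⟧ = ⟦swam⟧ = {d2, d5, d6, d7, d8, d9, d10, d11}
⟦beside d11⟧ = {x : ⟨x, d11⟩ ∈ ⟦beside⟧} = {d2, d5, d7, d8, d10}
⟦singer⟧ = {d2, d3, d4, d6, d7, d10}
… ∩ ⟦who swam⟧ = {d2, d3, d4, d6, d7, d10} ∩ {d2, d5, d6, d7, d8, d9, d10, d11} = {d2, d6, d7, d10}
… ∩ ⟦beside d11⟧ = {d2, d6, d7, d10} ∩ {d2, d5, d7, d8, d10} = {d2, d7, d10}
… ∩ ⟦local⟧ = {d2, d7, d10} ∩ {d1, d5, d6, d8, d9, d10} = {d10}
… ∩ ⟦lazy⟧ = {d10} ∩ {d2, d6, d8, d11} = ∅
So ⟦local lazy singer who swam beside d11⟧ = ∅.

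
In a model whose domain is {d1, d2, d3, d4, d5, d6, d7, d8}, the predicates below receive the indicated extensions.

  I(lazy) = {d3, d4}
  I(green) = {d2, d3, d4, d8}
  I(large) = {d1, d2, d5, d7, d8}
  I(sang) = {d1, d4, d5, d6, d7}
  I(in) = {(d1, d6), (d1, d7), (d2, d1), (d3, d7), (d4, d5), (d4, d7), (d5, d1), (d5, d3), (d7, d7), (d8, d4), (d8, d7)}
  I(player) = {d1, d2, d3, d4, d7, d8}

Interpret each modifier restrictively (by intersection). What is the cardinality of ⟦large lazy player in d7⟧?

0

⟦in d7⟧ = {x : ⟨x, d7⟩ ∈ ⟦in⟧} = {d1, d3, d4, d7, d8}
⟦player⟧ = {d1, d2, d3, d4, d7, d8}
… ∩ ⟦in d7⟧ = {d1, d2, d3, d4, d7, d8} ∩ {d1, d3, d4, d7, d8} = {d1, d3, d4, d7, d8}
… ∩ ⟦large⟧ = {d1, d3, d4, d7, d8} ∩ {d1, d2, d5, d7, d8} = {d1, d7, d8}
… ∩ ⟦lazy⟧ = {d1, d7, d8} ∩ {d3, d4} = ∅
⟦large lazy player in d7⟧ = ∅, so the cardinality is 0.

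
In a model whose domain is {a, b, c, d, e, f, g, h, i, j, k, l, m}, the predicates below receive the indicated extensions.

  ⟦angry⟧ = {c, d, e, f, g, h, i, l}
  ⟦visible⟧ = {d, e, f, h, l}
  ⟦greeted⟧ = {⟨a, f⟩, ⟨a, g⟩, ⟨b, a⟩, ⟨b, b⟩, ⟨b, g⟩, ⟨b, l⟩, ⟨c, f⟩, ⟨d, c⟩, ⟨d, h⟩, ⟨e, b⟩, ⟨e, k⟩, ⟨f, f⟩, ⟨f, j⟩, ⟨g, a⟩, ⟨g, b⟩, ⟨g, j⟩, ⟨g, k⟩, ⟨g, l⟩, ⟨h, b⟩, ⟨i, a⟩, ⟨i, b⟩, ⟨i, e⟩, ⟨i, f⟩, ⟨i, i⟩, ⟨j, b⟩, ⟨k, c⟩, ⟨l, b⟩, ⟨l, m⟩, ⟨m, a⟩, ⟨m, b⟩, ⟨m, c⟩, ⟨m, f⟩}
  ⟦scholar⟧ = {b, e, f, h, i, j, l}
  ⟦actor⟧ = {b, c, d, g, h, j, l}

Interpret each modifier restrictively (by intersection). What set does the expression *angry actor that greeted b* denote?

{g, h, l}

⟦that greeted b⟧ = {x : ⟨x, b⟩ ∈ ⟦greeted⟧} = {b, e, g, h, i, j, l, m}
⟦actor⟧ = {b, c, d, g, h, j, l}
… ∩ ⟦that greeted b⟧ = {b, c, d, g, h, j, l} ∩ {b, e, g, h, i, j, l, m} = {b, g, h, j, l}
… ∩ ⟦angry⟧ = {b, g, h, j, l} ∩ {c, d, e, f, g, h, i, l} = {g, h, l}
So ⟦angry actor that greeted b⟧ = {g, h, l}.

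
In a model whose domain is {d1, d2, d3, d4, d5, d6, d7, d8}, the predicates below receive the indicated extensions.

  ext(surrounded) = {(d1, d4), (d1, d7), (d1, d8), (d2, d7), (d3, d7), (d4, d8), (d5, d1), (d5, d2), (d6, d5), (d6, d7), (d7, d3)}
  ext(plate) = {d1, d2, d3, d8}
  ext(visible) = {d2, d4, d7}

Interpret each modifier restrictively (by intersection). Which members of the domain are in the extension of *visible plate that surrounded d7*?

{d2}

⟦that surrounded d7⟧ = {x : ⟨x, d7⟩ ∈ ⟦surrounded⟧} = {d1, d2, d3, d6}
⟦plate⟧ = {d1, d2, d3, d8}
… ∩ ⟦that surrounded d7⟧ = {d1, d2, d3, d8} ∩ {d1, d2, d3, d6} = {d1, d2, d3}
… ∩ ⟦visible⟧ = {d1, d2, d3} ∩ {d2, d4, d7} = {d2}
So ⟦visible plate that surrounded d7⟧ = {d2}.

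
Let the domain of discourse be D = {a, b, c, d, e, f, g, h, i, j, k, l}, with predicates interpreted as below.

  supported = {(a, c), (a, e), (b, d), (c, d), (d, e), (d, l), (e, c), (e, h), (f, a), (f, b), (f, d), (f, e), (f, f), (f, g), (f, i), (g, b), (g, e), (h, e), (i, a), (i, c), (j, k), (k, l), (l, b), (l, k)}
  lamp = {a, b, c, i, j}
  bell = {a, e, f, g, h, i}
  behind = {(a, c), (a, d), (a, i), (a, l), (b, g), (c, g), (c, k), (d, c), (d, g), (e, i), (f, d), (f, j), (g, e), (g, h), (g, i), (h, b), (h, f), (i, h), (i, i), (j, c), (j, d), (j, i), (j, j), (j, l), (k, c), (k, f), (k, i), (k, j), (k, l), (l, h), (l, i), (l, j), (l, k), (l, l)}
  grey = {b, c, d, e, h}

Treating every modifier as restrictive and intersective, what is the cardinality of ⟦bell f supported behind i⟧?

⟦f supported⟧ = {x : ⟨f, x⟩ ∈ ⟦supported⟧} = {a, b, d, e, f, g, i}
⟦behind i⟧ = {x : ⟨x, i⟩ ∈ ⟦behind⟧} = {a, e, g, i, j, k, l}
⟦bell⟧ = {a, e, f, g, h, i}
… ∩ ⟦f supported⟧ = {a, e, f, g, h, i} ∩ {a, b, d, e, f, g, i} = {a, e, f, g, i}
… ∩ ⟦behind i⟧ = {a, e, f, g, i} ∩ {a, e, g, i, j, k, l} = {a, e, g, i}
⟦bell f supported behind i⟧ = {a, e, g, i}, so the cardinality is 4.

4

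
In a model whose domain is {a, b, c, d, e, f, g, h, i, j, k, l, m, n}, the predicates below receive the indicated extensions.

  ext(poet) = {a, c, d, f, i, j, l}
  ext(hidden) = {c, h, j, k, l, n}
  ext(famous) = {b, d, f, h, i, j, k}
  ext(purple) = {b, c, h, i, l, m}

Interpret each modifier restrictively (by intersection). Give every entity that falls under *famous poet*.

⟦poet⟧ = {a, c, d, f, i, j, l}
… ∩ ⟦famous⟧ = {a, c, d, f, i, j, l} ∩ {b, d, f, h, i, j, k} = {d, f, i, j}
So ⟦famous poet⟧ = {d, f, i, j}.

{d, f, i, j}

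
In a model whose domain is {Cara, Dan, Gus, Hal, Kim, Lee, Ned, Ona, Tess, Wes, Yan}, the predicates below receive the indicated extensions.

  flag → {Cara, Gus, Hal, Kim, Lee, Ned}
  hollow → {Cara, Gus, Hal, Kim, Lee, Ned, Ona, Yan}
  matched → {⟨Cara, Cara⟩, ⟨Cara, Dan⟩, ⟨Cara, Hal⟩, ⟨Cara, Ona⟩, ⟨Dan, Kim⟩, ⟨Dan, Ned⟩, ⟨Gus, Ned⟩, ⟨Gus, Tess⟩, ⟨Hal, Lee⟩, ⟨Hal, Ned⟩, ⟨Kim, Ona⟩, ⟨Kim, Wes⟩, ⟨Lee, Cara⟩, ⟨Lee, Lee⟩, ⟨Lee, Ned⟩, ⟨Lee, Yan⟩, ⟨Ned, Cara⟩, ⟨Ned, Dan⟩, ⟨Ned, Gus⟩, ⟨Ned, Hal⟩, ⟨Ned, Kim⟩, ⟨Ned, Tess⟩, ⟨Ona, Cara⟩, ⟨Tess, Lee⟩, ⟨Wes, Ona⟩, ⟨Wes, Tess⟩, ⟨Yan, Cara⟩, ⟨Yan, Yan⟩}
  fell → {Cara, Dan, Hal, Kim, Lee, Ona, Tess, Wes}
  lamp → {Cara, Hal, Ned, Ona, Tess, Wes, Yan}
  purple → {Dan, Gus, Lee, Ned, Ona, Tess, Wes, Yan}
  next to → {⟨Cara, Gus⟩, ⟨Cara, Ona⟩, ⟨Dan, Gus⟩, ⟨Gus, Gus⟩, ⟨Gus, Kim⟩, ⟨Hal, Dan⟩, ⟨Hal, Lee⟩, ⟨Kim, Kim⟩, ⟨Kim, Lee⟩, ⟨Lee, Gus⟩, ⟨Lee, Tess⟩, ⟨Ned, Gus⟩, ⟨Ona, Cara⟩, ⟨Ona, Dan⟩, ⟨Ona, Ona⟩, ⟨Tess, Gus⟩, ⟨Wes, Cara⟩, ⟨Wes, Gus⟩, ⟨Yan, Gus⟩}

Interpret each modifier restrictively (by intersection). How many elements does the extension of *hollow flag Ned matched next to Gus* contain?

⟦Ned matched⟧ = {x : ⟨Ned, x⟩ ∈ ⟦matched⟧} = {Cara, Dan, Gus, Hal, Kim, Tess}
⟦next to Gus⟧ = {x : ⟨x, Gus⟩ ∈ ⟦next to⟧} = {Cara, Dan, Gus, Lee, Ned, Tess, Wes, Yan}
⟦flag⟧ = {Cara, Gus, Hal, Kim, Lee, Ned}
… ∩ ⟦Ned matched⟧ = {Cara, Gus, Hal, Kim, Lee, Ned} ∩ {Cara, Dan, Gus, Hal, Kim, Tess} = {Cara, Gus, Hal, Kim}
… ∩ ⟦next to Gus⟧ = {Cara, Gus, Hal, Kim} ∩ {Cara, Dan, Gus, Lee, Ned, Tess, Wes, Yan} = {Cara, Gus}
… ∩ ⟦hollow⟧ = {Cara, Gus} ∩ {Cara, Gus, Hal, Kim, Lee, Ned, Ona, Yan} = {Cara, Gus}
⟦hollow flag Ned matched next to Gus⟧ = {Cara, Gus}, so the cardinality is 2.

2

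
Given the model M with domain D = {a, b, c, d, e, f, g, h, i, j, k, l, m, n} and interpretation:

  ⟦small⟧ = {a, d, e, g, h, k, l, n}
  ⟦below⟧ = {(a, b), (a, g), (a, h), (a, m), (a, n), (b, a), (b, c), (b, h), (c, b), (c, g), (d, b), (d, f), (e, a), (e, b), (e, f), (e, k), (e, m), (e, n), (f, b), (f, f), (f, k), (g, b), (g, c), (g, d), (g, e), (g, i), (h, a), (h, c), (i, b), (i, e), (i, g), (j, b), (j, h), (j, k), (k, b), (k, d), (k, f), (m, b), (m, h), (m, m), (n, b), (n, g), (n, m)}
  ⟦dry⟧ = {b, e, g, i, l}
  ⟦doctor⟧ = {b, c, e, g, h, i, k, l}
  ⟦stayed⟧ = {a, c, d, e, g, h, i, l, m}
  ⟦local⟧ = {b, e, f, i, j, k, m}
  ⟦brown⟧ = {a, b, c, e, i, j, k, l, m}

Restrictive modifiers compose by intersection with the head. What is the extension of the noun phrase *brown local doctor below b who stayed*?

⟦below b⟧ = {x : ⟨x, b⟩ ∈ ⟦below⟧} = {a, c, d, e, f, g, i, j, k, m, n}
⟦who stayed⟧ = ⟦stayed⟧ = {a, c, d, e, g, h, i, l, m}
⟦doctor⟧ = {b, c, e, g, h, i, k, l}
… ∩ ⟦below b⟧ = {b, c, e, g, h, i, k, l} ∩ {a, c, d, e, f, g, i, j, k, m, n} = {c, e, g, i, k}
… ∩ ⟦who stayed⟧ = {c, e, g, i, k} ∩ {a, c, d, e, g, h, i, l, m} = {c, e, g, i}
… ∩ ⟦brown⟧ = {c, e, g, i} ∩ {a, b, c, e, i, j, k, l, m} = {c, e, i}
… ∩ ⟦local⟧ = {c, e, i} ∩ {b, e, f, i, j, k, m} = {e, i}
So ⟦brown local doctor below b who stayed⟧ = {e, i}.

{e, i}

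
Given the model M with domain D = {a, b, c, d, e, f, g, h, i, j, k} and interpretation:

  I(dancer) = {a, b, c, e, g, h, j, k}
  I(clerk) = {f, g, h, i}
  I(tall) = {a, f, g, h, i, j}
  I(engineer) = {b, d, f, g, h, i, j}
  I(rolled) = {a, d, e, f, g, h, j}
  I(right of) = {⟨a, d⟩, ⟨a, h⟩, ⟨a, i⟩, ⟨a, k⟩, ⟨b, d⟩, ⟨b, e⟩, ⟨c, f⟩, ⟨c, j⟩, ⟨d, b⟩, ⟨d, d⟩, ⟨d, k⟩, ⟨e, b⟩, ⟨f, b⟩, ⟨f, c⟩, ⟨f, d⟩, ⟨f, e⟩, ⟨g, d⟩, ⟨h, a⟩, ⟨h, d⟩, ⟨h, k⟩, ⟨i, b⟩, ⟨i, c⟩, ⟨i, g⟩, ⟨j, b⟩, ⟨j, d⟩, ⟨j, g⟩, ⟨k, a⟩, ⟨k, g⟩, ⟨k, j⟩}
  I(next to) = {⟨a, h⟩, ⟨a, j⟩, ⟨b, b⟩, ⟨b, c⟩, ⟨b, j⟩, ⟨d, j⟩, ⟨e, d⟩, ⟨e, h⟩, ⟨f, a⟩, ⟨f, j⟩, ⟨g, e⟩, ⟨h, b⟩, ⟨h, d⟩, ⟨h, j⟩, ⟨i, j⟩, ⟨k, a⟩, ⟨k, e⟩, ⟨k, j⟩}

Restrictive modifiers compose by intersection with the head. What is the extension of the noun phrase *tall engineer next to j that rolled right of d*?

{f, h}

⟦next to j⟧ = {x : ⟨x, j⟩ ∈ ⟦next to⟧} = {a, b, d, f, h, i, k}
⟦that rolled⟧ = ⟦rolled⟧ = {a, d, e, f, g, h, j}
⟦right of d⟧ = {x : ⟨x, d⟩ ∈ ⟦right of⟧} = {a, b, d, f, g, h, j}
⟦engineer⟧ = {b, d, f, g, h, i, j}
… ∩ ⟦next to j⟧ = {b, d, f, g, h, i, j} ∩ {a, b, d, f, h, i, k} = {b, d, f, h, i}
… ∩ ⟦that rolled⟧ = {b, d, f, h, i} ∩ {a, d, e, f, g, h, j} = {d, f, h}
… ∩ ⟦right of d⟧ = {d, f, h} ∩ {a, b, d, f, g, h, j} = {d, f, h}
… ∩ ⟦tall⟧ = {d, f, h} ∩ {a, f, g, h, i, j} = {f, h}
So ⟦tall engineer next to j that rolled right of d⟧ = {f, h}.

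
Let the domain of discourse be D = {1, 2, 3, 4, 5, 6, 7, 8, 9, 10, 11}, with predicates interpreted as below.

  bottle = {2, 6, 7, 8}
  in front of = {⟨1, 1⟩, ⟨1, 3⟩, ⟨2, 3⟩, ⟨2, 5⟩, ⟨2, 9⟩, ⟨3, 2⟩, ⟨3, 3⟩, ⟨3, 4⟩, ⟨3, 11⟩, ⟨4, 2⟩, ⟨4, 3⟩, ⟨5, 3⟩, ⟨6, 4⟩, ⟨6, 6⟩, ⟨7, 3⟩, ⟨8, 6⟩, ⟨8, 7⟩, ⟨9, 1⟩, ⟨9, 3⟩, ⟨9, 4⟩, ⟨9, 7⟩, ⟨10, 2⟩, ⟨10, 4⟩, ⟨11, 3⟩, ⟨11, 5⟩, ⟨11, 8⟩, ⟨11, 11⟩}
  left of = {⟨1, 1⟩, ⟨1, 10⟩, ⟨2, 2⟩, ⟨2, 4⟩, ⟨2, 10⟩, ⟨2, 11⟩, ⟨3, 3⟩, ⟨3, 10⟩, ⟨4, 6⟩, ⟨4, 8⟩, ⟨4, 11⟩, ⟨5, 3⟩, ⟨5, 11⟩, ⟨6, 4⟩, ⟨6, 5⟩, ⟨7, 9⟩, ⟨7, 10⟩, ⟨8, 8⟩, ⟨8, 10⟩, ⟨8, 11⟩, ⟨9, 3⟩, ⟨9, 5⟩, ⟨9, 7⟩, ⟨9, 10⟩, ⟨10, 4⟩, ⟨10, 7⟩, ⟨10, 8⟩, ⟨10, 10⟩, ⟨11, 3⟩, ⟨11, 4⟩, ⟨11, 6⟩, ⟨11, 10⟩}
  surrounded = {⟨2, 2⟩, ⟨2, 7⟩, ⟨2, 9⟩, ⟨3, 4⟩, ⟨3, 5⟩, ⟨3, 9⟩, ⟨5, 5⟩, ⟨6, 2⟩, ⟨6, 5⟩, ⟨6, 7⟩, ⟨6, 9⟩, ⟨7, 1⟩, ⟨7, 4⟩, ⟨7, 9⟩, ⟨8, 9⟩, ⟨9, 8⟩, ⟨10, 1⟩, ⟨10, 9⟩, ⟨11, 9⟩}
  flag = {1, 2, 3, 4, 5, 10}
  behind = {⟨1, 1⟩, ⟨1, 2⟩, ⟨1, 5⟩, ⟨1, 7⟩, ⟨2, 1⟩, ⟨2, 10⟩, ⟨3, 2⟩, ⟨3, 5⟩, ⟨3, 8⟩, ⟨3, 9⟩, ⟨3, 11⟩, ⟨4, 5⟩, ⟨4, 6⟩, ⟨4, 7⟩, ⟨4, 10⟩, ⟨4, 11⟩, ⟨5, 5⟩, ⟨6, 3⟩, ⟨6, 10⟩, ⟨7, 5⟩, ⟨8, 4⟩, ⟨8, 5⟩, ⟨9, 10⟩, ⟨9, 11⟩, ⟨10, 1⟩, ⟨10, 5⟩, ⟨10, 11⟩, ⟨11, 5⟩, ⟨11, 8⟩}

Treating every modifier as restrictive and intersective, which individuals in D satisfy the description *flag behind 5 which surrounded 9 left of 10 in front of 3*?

⟦behind 5⟧ = {x : ⟨x, 5⟩ ∈ ⟦behind⟧} = {1, 3, 4, 5, 7, 8, 10, 11}
⟦which surrounded 9⟧ = {x : ⟨x, 9⟩ ∈ ⟦surrounded⟧} = {2, 3, 6, 7, 8, 10, 11}
⟦left of 10⟧ = {x : ⟨x, 10⟩ ∈ ⟦left of⟧} = {1, 2, 3, 7, 8, 9, 10, 11}
⟦in front of 3⟧ = {x : ⟨x, 3⟩ ∈ ⟦in front of⟧} = {1, 2, 3, 4, 5, 7, 9, 11}
⟦flag⟧ = {1, 2, 3, 4, 5, 10}
… ∩ ⟦behind 5⟧ = {1, 2, 3, 4, 5, 10} ∩ {1, 3, 4, 5, 7, 8, 10, 11} = {1, 3, 4, 5, 10}
… ∩ ⟦which surrounded 9⟧ = {1, 3, 4, 5, 10} ∩ {2, 3, 6, 7, 8, 10, 11} = {3, 10}
… ∩ ⟦left of 10⟧ = {3, 10} ∩ {1, 2, 3, 7, 8, 9, 10, 11} = {3, 10}
… ∩ ⟦in front of 3⟧ = {3, 10} ∩ {1, 2, 3, 4, 5, 7, 9, 11} = {3}
So ⟦flag behind 5 which surrounded 9 left of 10 in front of 3⟧ = {3}.

{3}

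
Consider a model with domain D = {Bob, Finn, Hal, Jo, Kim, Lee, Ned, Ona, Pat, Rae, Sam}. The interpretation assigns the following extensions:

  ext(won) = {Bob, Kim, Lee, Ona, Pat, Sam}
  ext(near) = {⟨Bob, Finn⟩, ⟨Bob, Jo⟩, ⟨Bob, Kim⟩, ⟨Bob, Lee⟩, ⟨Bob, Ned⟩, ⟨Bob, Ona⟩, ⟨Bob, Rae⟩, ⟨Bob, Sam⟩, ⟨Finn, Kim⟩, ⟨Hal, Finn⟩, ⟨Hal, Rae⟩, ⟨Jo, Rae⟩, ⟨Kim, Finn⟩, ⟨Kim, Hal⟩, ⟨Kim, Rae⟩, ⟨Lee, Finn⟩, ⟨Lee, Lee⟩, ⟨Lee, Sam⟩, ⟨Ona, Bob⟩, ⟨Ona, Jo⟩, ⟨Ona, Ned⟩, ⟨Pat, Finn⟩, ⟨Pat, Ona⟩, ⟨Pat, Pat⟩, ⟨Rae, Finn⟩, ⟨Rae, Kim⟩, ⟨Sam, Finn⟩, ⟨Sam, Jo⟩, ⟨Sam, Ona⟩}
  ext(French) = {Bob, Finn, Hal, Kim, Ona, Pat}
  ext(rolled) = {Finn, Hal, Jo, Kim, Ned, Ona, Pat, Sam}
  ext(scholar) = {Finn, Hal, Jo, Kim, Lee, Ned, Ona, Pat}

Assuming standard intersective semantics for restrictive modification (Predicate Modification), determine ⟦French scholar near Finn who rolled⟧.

⟦near Finn⟧ = {x : ⟨x, Finn⟩ ∈ ⟦near⟧} = {Bob, Hal, Kim, Lee, Pat, Rae, Sam}
⟦who rolled⟧ = ⟦rolled⟧ = {Finn, Hal, Jo, Kim, Ned, Ona, Pat, Sam}
⟦scholar⟧ = {Finn, Hal, Jo, Kim, Lee, Ned, Ona, Pat}
… ∩ ⟦near Finn⟧ = {Finn, Hal, Jo, Kim, Lee, Ned, Ona, Pat} ∩ {Bob, Hal, Kim, Lee, Pat, Rae, Sam} = {Hal, Kim, Lee, Pat}
… ∩ ⟦who rolled⟧ = {Hal, Kim, Lee, Pat} ∩ {Finn, Hal, Jo, Kim, Ned, Ona, Pat, Sam} = {Hal, Kim, Pat}
… ∩ ⟦French⟧ = {Hal, Kim, Pat} ∩ {Bob, Finn, Hal, Kim, Ona, Pat} = {Hal, Kim, Pat}
So ⟦French scholar near Finn who rolled⟧ = {Hal, Kim, Pat}.

{Hal, Kim, Pat}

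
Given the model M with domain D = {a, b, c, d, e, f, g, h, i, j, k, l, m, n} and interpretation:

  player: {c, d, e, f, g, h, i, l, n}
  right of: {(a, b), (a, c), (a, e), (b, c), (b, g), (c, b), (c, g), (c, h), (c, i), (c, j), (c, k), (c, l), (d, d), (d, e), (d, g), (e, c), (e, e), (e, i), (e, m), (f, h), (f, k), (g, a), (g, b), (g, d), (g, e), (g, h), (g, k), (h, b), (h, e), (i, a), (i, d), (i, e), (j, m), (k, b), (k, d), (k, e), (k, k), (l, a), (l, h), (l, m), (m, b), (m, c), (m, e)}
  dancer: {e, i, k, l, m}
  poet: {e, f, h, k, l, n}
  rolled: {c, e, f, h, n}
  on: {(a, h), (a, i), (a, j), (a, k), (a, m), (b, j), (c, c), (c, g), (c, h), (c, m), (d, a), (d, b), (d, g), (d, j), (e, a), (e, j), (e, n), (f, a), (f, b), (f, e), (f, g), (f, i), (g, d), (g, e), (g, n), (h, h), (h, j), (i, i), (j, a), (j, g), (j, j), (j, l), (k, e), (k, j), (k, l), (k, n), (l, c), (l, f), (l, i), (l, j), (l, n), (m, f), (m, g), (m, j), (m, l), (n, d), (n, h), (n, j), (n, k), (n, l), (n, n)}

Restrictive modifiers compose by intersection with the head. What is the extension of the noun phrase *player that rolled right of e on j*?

{e, h}

⟦that rolled⟧ = ⟦rolled⟧ = {c, e, f, h, n}
⟦right of e⟧ = {x : ⟨x, e⟩ ∈ ⟦right of⟧} = {a, d, e, g, h, i, k, m}
⟦on j⟧ = {x : ⟨x, j⟩ ∈ ⟦on⟧} = {a, b, d, e, h, j, k, l, m, n}
⟦player⟧ = {c, d, e, f, g, h, i, l, n}
… ∩ ⟦that rolled⟧ = {c, d, e, f, g, h, i, l, n} ∩ {c, e, f, h, n} = {c, e, f, h, n}
… ∩ ⟦right of e⟧ = {c, e, f, h, n} ∩ {a, d, e, g, h, i, k, m} = {e, h}
… ∩ ⟦on j⟧ = {e, h} ∩ {a, b, d, e, h, j, k, l, m, n} = {e, h}
So ⟦player that rolled right of e on j⟧ = {e, h}.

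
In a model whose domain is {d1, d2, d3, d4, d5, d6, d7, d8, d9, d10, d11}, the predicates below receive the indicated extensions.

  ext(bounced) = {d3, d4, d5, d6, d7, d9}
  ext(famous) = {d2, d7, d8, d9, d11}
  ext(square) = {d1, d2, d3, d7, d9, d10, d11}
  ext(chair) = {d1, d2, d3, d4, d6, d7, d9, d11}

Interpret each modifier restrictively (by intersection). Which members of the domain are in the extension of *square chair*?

⟦chair⟧ = {d1, d2, d3, d4, d6, d7, d9, d11}
… ∩ ⟦square⟧ = {d1, d2, d3, d4, d6, d7, d9, d11} ∩ {d1, d2, d3, d7, d9, d10, d11} = {d1, d2, d3, d7, d9, d11}
So ⟦square chair⟧ = {d1, d2, d3, d7, d9, d11}.

{d1, d2, d3, d7, d9, d11}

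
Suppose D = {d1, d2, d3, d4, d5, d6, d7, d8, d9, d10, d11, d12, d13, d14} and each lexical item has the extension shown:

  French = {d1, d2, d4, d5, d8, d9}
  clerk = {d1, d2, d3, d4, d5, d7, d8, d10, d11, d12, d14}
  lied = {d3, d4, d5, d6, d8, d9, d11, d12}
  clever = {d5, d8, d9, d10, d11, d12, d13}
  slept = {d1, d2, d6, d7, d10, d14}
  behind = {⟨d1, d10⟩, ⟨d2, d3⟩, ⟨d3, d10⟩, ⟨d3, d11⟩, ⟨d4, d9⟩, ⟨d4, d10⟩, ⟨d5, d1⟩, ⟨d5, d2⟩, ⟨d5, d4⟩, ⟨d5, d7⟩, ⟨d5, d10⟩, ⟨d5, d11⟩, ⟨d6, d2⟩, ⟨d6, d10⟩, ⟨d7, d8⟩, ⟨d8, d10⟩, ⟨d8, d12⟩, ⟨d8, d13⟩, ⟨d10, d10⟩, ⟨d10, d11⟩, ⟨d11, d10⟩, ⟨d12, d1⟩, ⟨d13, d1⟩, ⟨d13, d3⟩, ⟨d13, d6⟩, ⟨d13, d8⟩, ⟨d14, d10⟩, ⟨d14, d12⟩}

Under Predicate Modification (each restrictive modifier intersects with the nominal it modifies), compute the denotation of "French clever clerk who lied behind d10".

⟦who lied⟧ = ⟦lied⟧ = {d3, d4, d5, d6, d8, d9, d11, d12}
⟦behind d10⟧ = {x : ⟨x, d10⟩ ∈ ⟦behind⟧} = {d1, d3, d4, d5, d6, d8, d10, d11, d14}
⟦clerk⟧ = {d1, d2, d3, d4, d5, d7, d8, d10, d11, d12, d14}
… ∩ ⟦who lied⟧ = {d1, d2, d3, d4, d5, d7, d8, d10, d11, d12, d14} ∩ {d3, d4, d5, d6, d8, d9, d11, d12} = {d3, d4, d5, d8, d11, d12}
… ∩ ⟦behind d10⟧ = {d3, d4, d5, d8, d11, d12} ∩ {d1, d3, d4, d5, d6, d8, d10, d11, d14} = {d3, d4, d5, d8, d11}
… ∩ ⟦French⟧ = {d3, d4, d5, d8, d11} ∩ {d1, d2, d4, d5, d8, d9} = {d4, d5, d8}
… ∩ ⟦clever⟧ = {d4, d5, d8} ∩ {d5, d8, d9, d10, d11, d12, d13} = {d5, d8}
So ⟦French clever clerk who lied behind d10⟧ = {d5, d8}.

{d5, d8}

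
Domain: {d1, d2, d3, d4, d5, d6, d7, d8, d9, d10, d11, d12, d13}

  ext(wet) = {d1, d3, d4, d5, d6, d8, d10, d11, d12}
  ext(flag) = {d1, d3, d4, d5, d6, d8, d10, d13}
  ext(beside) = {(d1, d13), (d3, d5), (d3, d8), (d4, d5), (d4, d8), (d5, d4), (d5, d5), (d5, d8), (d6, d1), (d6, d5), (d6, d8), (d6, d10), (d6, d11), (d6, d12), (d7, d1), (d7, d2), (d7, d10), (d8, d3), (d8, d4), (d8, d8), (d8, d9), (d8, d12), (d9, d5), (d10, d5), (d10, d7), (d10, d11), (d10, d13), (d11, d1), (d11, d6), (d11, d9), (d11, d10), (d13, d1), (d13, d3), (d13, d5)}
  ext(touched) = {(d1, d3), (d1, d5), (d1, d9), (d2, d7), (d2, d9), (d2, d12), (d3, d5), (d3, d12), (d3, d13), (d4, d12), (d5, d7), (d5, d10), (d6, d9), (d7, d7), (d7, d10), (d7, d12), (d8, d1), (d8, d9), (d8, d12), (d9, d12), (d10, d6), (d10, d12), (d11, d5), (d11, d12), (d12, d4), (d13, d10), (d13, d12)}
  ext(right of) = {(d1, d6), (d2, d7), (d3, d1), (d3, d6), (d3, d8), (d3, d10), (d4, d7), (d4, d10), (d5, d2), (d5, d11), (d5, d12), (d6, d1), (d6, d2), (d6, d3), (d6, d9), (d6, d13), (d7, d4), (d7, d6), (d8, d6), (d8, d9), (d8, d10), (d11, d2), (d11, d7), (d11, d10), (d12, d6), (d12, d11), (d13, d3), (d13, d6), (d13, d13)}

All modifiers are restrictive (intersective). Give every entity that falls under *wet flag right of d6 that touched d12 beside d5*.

{d3}

⟦right of d6⟧ = {x : ⟨x, d6⟩ ∈ ⟦right of⟧} = {d1, d3, d7, d8, d12, d13}
⟦that touched d12⟧ = {x : ⟨x, d12⟩ ∈ ⟦touched⟧} = {d2, d3, d4, d7, d8, d9, d10, d11, d13}
⟦beside d5⟧ = {x : ⟨x, d5⟩ ∈ ⟦beside⟧} = {d3, d4, d5, d6, d9, d10, d13}
⟦flag⟧ = {d1, d3, d4, d5, d6, d8, d10, d13}
… ∩ ⟦right of d6⟧ = {d1, d3, d4, d5, d6, d8, d10, d13} ∩ {d1, d3, d7, d8, d12, d13} = {d1, d3, d8, d13}
… ∩ ⟦that touched d12⟧ = {d1, d3, d8, d13} ∩ {d2, d3, d4, d7, d8, d9, d10, d11, d13} = {d3, d8, d13}
… ∩ ⟦beside d5⟧ = {d3, d8, d13} ∩ {d3, d4, d5, d6, d9, d10, d13} = {d3, d13}
… ∩ ⟦wet⟧ = {d3, d13} ∩ {d1, d3, d4, d5, d6, d8, d10, d11, d12} = {d3}
So ⟦wet flag right of d6 that touched d12 beside d5⟧ = {d3}.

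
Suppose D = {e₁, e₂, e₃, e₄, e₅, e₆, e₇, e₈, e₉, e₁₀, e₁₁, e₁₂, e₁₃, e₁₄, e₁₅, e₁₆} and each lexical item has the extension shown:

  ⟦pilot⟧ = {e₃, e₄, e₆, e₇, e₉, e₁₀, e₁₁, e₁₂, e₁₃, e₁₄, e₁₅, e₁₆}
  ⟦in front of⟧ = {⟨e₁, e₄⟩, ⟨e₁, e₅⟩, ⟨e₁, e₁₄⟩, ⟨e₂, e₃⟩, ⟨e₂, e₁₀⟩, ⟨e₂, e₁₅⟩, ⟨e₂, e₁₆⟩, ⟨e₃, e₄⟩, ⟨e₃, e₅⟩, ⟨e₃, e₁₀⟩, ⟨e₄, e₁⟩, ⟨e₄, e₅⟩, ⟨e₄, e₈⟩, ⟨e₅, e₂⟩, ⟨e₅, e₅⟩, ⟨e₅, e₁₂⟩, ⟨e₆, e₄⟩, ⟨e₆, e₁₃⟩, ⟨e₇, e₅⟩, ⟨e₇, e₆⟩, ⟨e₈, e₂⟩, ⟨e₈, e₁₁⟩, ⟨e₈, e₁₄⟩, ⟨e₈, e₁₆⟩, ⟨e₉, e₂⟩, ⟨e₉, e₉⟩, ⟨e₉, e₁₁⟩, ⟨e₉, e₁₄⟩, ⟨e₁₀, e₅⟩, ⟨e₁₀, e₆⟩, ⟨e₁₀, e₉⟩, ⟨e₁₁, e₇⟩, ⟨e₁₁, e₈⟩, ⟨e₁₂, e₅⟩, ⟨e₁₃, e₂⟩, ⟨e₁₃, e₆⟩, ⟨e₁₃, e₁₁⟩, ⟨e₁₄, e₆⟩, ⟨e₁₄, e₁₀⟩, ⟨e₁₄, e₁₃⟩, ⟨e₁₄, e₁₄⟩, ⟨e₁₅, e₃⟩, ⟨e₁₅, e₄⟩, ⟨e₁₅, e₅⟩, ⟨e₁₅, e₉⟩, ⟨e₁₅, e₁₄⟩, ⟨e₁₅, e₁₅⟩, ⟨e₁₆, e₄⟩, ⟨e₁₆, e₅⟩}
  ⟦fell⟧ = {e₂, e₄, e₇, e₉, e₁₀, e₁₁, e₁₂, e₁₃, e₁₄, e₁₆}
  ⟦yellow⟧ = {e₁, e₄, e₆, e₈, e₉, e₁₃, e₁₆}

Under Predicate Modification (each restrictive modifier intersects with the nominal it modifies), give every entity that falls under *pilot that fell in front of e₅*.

⟦that fell⟧ = ⟦fell⟧ = {e₂, e₄, e₇, e₉, e₁₀, e₁₁, e₁₂, e₁₃, e₁₄, e₁₆}
⟦in front of e₅⟧ = {x : ⟨x, e₅⟩ ∈ ⟦in front of⟧} = {e₁, e₃, e₄, e₅, e₇, e₁₀, e₁₂, e₁₅, e₁₆}
⟦pilot⟧ = {e₃, e₄, e₆, e₇, e₉, e₁₀, e₁₁, e₁₂, e₁₃, e₁₄, e₁₅, e₁₆}
… ∩ ⟦that fell⟧ = {e₃, e₄, e₆, e₇, e₉, e₁₀, e₁₁, e₁₂, e₁₃, e₁₄, e₁₅, e₁₆} ∩ {e₂, e₄, e₇, e₉, e₁₀, e₁₁, e₁₂, e₁₃, e₁₄, e₁₆} = {e₄, e₇, e₉, e₁₀, e₁₁, e₁₂, e₁₃, e₁₄, e₁₆}
… ∩ ⟦in front of e₅⟧ = {e₄, e₇, e₉, e₁₀, e₁₁, e₁₂, e₁₃, e₁₄, e₁₆} ∩ {e₁, e₃, e₄, e₅, e₇, e₁₀, e₁₂, e₁₅, e₁₆} = {e₄, e₇, e₁₀, e₁₂, e₁₆}
So ⟦pilot that fell in front of e₅⟧ = {e₄, e₇, e₁₀, e₁₂, e₁₆}.

{e₄, e₇, e₁₀, e₁₂, e₁₆}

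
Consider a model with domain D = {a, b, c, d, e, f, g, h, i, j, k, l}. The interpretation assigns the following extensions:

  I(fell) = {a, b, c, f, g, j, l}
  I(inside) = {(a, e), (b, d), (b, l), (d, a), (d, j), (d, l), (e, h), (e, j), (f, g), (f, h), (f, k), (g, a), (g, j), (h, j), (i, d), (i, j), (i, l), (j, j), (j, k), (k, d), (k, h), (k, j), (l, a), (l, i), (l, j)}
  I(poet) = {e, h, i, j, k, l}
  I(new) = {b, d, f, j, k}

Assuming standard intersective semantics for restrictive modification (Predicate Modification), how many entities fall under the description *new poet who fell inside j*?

1

⟦who fell⟧ = ⟦fell⟧ = {a, b, c, f, g, j, l}
⟦inside j⟧ = {x : ⟨x, j⟩ ∈ ⟦inside⟧} = {d, e, g, h, i, j, k, l}
⟦poet⟧ = {e, h, i, j, k, l}
… ∩ ⟦who fell⟧ = {e, h, i, j, k, l} ∩ {a, b, c, f, g, j, l} = {j, l}
… ∩ ⟦inside j⟧ = {j, l} ∩ {d, e, g, h, i, j, k, l} = {j, l}
… ∩ ⟦new⟧ = {j, l} ∩ {b, d, f, j, k} = {j}
⟦new poet who fell inside j⟧ = {j}, so the cardinality is 1.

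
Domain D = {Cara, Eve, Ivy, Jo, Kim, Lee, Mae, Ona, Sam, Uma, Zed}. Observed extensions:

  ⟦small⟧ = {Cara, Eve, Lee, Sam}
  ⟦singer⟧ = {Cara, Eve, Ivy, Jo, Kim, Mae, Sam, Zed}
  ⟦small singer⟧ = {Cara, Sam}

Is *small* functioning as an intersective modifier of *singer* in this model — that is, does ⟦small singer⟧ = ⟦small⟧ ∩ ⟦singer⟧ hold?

⟦small⟧ ∩ ⟦singer⟧ = {Cara, Eve, Lee, Sam} ∩ {Cara, Eve, Ivy, Jo, Kim, Mae, Sam, Zed} = {Cara, Eve, Sam}
Observed ⟦small singer⟧ = {Cara, Sam}.
These differ, so the modifier is not intersective in this model.

no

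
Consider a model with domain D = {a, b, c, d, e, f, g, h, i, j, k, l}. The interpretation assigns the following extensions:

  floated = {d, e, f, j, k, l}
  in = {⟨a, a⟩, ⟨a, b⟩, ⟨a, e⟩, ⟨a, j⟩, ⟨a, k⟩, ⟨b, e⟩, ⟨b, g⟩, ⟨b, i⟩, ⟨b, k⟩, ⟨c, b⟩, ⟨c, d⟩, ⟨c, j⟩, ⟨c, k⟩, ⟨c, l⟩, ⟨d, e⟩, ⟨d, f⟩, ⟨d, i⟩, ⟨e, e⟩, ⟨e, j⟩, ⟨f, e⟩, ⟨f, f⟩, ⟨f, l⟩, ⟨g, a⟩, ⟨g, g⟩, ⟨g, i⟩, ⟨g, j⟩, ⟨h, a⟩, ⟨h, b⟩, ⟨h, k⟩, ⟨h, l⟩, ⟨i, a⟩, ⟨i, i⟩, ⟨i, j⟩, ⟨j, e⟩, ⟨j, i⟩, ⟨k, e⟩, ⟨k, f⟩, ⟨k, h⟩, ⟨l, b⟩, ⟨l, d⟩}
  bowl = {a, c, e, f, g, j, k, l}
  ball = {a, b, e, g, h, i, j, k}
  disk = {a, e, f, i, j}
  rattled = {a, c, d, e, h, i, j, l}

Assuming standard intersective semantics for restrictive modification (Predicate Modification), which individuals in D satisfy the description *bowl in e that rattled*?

{a, e, j}

⟦in e⟧ = {x : ⟨x, e⟩ ∈ ⟦in⟧} = {a, b, d, e, f, j, k}
⟦that rattled⟧ = ⟦rattled⟧ = {a, c, d, e, h, i, j, l}
⟦bowl⟧ = {a, c, e, f, g, j, k, l}
… ∩ ⟦in e⟧ = {a, c, e, f, g, j, k, l} ∩ {a, b, d, e, f, j, k} = {a, e, f, j, k}
… ∩ ⟦that rattled⟧ = {a, e, f, j, k} ∩ {a, c, d, e, h, i, j, l} = {a, e, j}
So ⟦bowl in e that rattled⟧ = {a, e, j}.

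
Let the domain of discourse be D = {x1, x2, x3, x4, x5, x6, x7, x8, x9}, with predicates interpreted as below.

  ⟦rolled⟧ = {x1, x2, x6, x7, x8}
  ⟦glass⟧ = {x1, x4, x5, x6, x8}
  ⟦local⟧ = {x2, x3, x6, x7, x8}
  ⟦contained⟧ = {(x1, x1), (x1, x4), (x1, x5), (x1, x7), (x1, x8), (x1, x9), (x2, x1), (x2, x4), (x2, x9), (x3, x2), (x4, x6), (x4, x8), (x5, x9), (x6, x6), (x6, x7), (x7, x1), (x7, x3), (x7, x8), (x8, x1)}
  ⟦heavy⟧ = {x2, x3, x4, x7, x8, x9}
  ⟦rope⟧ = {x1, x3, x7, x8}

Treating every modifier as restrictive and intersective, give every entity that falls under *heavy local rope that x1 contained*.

⟦that x1 contained⟧ = {x : ⟨x1, x⟩ ∈ ⟦contained⟧} = {x1, x4, x5, x7, x8, x9}
⟦rope⟧ = {x1, x3, x7, x8}
… ∩ ⟦that x1 contained⟧ = {x1, x3, x7, x8} ∩ {x1, x4, x5, x7, x8, x9} = {x1, x7, x8}
… ∩ ⟦heavy⟧ = {x1, x7, x8} ∩ {x2, x3, x4, x7, x8, x9} = {x7, x8}
… ∩ ⟦local⟧ = {x7, x8} ∩ {x2, x3, x6, x7, x8} = {x7, x8}
So ⟦heavy local rope that x1 contained⟧ = {x7, x8}.

{x7, x8}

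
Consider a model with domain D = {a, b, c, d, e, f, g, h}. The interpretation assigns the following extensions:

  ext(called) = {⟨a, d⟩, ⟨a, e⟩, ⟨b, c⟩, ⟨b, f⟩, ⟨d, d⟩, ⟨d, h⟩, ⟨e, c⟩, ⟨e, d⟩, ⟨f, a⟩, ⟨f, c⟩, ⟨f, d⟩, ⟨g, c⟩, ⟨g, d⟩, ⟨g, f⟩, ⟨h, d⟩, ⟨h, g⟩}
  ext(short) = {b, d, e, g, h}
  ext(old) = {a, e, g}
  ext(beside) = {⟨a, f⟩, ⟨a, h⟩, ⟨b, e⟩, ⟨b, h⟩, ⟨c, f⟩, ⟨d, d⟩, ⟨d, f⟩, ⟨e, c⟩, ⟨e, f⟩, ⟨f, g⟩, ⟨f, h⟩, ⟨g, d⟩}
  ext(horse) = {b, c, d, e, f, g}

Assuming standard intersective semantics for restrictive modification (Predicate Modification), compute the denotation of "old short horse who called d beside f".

⟦who called d⟧ = {x : ⟨x, d⟩ ∈ ⟦called⟧} = {a, d, e, f, g, h}
⟦beside f⟧ = {x : ⟨x, f⟩ ∈ ⟦beside⟧} = {a, c, d, e}
⟦horse⟧ = {b, c, d, e, f, g}
… ∩ ⟦who called d⟧ = {b, c, d, e, f, g} ∩ {a, d, e, f, g, h} = {d, e, f, g}
… ∩ ⟦beside f⟧ = {d, e, f, g} ∩ {a, c, d, e} = {d, e}
… ∩ ⟦old⟧ = {d, e} ∩ {a, e, g} = {e}
… ∩ ⟦short⟧ = {e} ∩ {b, d, e, g, h} = {e}
So ⟦old short horse who called d beside f⟧ = {e}.

{e}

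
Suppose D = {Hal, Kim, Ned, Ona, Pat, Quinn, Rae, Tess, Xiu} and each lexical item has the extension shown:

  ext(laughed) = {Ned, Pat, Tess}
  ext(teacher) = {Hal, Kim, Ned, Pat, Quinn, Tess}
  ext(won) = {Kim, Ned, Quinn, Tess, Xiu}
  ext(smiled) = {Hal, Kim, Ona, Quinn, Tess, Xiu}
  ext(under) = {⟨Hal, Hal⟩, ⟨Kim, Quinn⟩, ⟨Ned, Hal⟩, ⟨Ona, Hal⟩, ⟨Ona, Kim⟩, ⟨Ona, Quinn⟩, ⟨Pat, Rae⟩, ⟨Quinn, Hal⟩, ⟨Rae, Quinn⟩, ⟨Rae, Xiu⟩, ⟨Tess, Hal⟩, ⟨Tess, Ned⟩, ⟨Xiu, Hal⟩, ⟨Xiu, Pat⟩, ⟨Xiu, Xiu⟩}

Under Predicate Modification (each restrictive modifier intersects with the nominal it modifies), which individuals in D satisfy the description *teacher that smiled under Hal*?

{Hal, Quinn, Tess}

⟦that smiled⟧ = ⟦smiled⟧ = {Hal, Kim, Ona, Quinn, Tess, Xiu}
⟦under Hal⟧ = {x : ⟨x, Hal⟩ ∈ ⟦under⟧} = {Hal, Ned, Ona, Quinn, Tess, Xiu}
⟦teacher⟧ = {Hal, Kim, Ned, Pat, Quinn, Tess}
… ∩ ⟦that smiled⟧ = {Hal, Kim, Ned, Pat, Quinn, Tess} ∩ {Hal, Kim, Ona, Quinn, Tess, Xiu} = {Hal, Kim, Quinn, Tess}
… ∩ ⟦under Hal⟧ = {Hal, Kim, Quinn, Tess} ∩ {Hal, Ned, Ona, Quinn, Tess, Xiu} = {Hal, Quinn, Tess}
So ⟦teacher that smiled under Hal⟧ = {Hal, Quinn, Tess}.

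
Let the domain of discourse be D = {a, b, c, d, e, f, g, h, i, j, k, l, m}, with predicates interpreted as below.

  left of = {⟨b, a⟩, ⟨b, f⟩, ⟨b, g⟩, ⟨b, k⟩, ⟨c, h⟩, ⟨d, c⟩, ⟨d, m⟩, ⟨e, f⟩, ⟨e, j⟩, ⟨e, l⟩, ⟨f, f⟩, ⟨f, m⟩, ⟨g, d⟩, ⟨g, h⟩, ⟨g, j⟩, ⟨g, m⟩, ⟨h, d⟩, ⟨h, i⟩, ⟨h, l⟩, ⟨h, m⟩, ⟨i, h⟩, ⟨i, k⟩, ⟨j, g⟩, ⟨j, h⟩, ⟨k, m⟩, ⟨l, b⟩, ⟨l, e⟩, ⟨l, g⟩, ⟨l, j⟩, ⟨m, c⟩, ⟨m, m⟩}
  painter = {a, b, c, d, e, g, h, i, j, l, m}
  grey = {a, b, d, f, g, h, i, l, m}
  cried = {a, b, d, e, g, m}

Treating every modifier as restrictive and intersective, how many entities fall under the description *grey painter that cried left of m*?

3

⟦that cried⟧ = ⟦cried⟧ = {a, b, d, e, g, m}
⟦left of m⟧ = {x : ⟨x, m⟩ ∈ ⟦left of⟧} = {d, f, g, h, k, m}
⟦painter⟧ = {a, b, c, d, e, g, h, i, j, l, m}
… ∩ ⟦that cried⟧ = {a, b, c, d, e, g, h, i, j, l, m} ∩ {a, b, d, e, g, m} = {a, b, d, e, g, m}
… ∩ ⟦left of m⟧ = {a, b, d, e, g, m} ∩ {d, f, g, h, k, m} = {d, g, m}
… ∩ ⟦grey⟧ = {d, g, m} ∩ {a, b, d, f, g, h, i, l, m} = {d, g, m}
⟦grey painter that cried left of m⟧ = {d, g, m}, so the cardinality is 3.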